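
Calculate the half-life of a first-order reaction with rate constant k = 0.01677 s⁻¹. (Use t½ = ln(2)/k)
41.33 s

t½ = ln(2)/k = 0.6931/0.01677 = 41.33 s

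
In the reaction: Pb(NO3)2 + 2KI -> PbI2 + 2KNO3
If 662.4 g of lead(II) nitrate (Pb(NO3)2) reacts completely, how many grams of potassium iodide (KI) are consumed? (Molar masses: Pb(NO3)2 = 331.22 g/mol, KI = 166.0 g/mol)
Moles of Pb(NO3)2 = 662.4 g ÷ 331.22 g/mol = 1.99988 mol
Mole ratio: 2 mol KI / 1 mol Pb(NO3)2
Moles of KI = 1.99988 × (2/1) = 3.99976 mol
Mass of KI = 3.99976 mol × 166.0 g/mol = 664 g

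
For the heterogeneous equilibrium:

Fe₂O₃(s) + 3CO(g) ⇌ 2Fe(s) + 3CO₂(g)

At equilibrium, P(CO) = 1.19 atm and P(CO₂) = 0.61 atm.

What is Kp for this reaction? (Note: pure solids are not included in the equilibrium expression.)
K_p = 0.135

Solids (Fe₂O₃, Fe) are excluded.
Kp = P(CO₂)³/P(CO)³ = (0.61)³/(1.19)³ = 0.227/1.685 = 0.135.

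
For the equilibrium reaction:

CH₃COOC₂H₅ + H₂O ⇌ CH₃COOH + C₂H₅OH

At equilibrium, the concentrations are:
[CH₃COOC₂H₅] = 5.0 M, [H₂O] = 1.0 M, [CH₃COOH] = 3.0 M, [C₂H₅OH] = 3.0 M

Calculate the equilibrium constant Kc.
K_c = 1.8000

Kc = ([CH₃COOH] × [C₂H₅OH]) / ([CH₃COOC₂H₅] × [H₂O])
   = ((3.0)·(3.0)) / ((5.0)·(1.0))
   = 9 / 5 = 1.8000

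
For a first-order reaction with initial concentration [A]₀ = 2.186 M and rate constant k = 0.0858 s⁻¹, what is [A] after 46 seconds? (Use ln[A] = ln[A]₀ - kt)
0.0422 M

ln[A] = ln[A]₀ - k·t = ln(2.186) - (0.0858)·(46) = 0.7821 - 3.9468 = -3.1647
[A] = e^(-3.1647) = 0.0422 M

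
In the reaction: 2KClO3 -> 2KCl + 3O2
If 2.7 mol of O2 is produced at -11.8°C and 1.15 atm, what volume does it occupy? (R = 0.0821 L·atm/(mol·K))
T = -11.8°C + 273.15 = 261.35 K
V = nRT/P = (2.7 × 0.0821 × 261.35) / 1.15
V = 50.38 L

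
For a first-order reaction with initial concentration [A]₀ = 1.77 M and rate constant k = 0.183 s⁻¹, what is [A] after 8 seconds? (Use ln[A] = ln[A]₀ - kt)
0.4094 M

ln[A] = ln[A]₀ - k·t = ln(1.77) - (0.183)·(8) = 0.5710 - 1.4640 = -0.8930
[A] = e^(-0.8930) = 0.4094 M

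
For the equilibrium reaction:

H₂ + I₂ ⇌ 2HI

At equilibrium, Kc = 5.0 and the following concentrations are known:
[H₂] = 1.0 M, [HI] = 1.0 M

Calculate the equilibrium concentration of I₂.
[I₂] = 0.2000 M

Kc = ([HI]^2) / ([H₂] × [I₂]) = 5.0
[I₂]^1 = (product terms)/(Kc · other reactant terms) = 1 / (5.0 · 1) = 0.2
[I₂] = 0.2000 M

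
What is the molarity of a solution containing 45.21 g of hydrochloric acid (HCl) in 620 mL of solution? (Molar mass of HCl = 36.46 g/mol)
Moles of HCl = 45.21 g ÷ 36.46 g/mol = 1.23999 mol
Volume = 620 mL = 0.62 L
Molarity = 1.23999 mol ÷ 0.62 L = 2 M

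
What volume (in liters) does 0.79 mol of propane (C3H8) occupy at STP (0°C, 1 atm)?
At STP, 1 mol of gas occupies 22.4 L
Volume = 0.79 mol × 22.4 L/mol = 17.70 L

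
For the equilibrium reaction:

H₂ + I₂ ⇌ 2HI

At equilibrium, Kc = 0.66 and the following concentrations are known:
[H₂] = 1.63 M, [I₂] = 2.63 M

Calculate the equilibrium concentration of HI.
[HI] = 1.6821 M

Kc = ([HI]^2) / ([H₂] × [I₂]) = 0.66
[HI]^2 = Kc · (reactant terms)/(other product terms) = 0.66 · 4.2869 / 1 = 2.8294
[HI] = (2.8294)^(1/2) = 1.6821 M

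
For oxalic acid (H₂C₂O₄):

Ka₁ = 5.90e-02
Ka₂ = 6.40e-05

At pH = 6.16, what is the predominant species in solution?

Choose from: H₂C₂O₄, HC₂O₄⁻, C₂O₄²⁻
C₂O₄²⁻

pKa1 = 1.23, pKa2 = 4.19. Each pKa is the crossover between adjacent species; pH = 6.16 lies in the region where C₂O₄²⁻ predominates.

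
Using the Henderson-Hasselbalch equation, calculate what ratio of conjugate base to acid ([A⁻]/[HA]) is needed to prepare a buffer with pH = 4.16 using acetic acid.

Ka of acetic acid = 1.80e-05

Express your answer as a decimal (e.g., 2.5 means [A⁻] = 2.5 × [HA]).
[A⁻]/[HA] = 0.260

pKa = −log(1.80e-05) = 4.7447. pH = pKa + log([A⁻]/[HA]). 4.16 = 4.7447 + log(ratio). log(ratio) = 4.16 − 4.7447 = -0.5847. ratio = 10^(-0.5847) = 0.260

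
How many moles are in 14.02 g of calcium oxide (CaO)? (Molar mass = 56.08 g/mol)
Moles = 14.02 g ÷ 56.08 g/mol = 0.25 mol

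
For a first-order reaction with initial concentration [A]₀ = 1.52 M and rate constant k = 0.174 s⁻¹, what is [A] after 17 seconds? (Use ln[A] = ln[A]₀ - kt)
0.0789 M

ln[A] = ln[A]₀ - k·t = ln(1.52) - (0.174)·(17) = 0.4187 - 2.9580 = -2.5393
[A] = e^(-2.5393) = 0.0789 M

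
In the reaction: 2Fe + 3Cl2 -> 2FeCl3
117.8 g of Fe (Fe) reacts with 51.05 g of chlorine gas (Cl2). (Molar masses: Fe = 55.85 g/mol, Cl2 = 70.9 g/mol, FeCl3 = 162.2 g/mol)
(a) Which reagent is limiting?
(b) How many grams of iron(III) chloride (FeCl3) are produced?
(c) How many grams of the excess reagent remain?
(a) Cl2, (b) 77.86 g, (c) 90.99 g

Moles of Fe = 117.8 g ÷ 55.85 g/mol = 2.10922 mol
Moles of Cl2 = 51.05 g ÷ 70.9 g/mol = 0.720028 mol
Moles ÷ coefficient: Fe: 2.10922/2 = 1.055, Cl2: 0.720028/3 = 0.24
(a) Cl2 has the smaller value, so Cl2 is the limiting reagent.
(b) Moles of FeCl3 = 0.720028 mol Cl2 × (2/3) = 0.480019 mol; mass = 0.480019 mol × 162.2 g/mol = 77.86 g
(c) Fe consumed = 0.720028 × (2/3) = 0.480019 mol; remaining = 2.10922 − 0.480019 = 1.6292 mol; mass = 1.6292 mol × 55.85 g/mol = 90.99 g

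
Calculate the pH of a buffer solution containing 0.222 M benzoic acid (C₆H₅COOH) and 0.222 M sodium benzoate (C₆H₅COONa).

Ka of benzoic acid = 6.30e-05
pH = 4.20

pKa = -log(6.30e-05) = 4.20. pH = pKa + log([A⁻]/[HA]) = 4.20 + log(0.222/0.222)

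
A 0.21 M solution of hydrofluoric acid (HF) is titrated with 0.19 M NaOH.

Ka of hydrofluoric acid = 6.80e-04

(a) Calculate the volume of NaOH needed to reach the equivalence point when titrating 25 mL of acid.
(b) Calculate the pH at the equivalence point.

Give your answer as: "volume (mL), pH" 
V = 27.6 mL, pH = 8.08

(a) At equivalence: moles acid = moles base.
moles acid = 0.21 × 0.025 = 0.00525 mol; V_NaOH = 0.00525/0.19 = 0.02763 L = 27.6 mL.
(b) At equivalence, all acid → conjugate base A⁻ at [A⁻] = 0.00525/0.05263 = 0.09975 M.
Kb = Kw/Ka = 1.0e-14/6.80e-04 = 1.471e-11; [OH⁻] = √(Kb·[A⁻]) = 1.211e-06; pOH = 5.92; pH = 14 − pOH = 8.08.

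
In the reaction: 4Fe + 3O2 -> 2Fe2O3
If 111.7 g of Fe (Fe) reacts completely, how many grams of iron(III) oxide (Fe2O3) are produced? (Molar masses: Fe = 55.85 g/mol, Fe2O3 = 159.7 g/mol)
Moles of Fe = 111.7 g ÷ 55.85 g/mol = 2 mol
Mole ratio: 2 mol Fe2O3 / 4 mol Fe
Moles of Fe2O3 = 2 × (2/4) = 1 mol
Mass of Fe2O3 = 1 mol × 159.7 g/mol = 159.7 g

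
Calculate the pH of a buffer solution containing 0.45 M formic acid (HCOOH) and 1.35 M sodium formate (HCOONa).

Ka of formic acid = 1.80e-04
pH = 4.22

pKa = -log(1.80e-04) = 3.74. pH = pKa + log([A⁻]/[HA]) = 3.74 + log(1.35/0.45)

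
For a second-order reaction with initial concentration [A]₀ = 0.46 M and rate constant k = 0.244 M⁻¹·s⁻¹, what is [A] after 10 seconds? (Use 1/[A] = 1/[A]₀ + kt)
0.2167 M

1/[A] = 1/[A]₀ + k·t = 1/0.46 + (0.244)·(10) = 2.1739 + 2.4400 = 4.6139
[A] = 1/4.6139 = 0.2167 M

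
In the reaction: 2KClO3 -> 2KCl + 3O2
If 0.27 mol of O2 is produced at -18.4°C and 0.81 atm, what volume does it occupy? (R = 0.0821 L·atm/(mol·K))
T = -18.4°C + 273.15 = 254.75 K
V = nRT/P = (0.27 × 0.0821 × 254.75) / 0.81
V = 6.97 L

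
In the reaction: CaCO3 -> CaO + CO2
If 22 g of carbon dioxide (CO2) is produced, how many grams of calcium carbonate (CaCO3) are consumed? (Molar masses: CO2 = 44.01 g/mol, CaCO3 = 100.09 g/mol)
Moles of CO2 = 22 g ÷ 44.01 g/mol = 0.499886 mol
Mole ratio: 1 mol CaCO3 / 1 mol CO2
Moles of CaCO3 = 0.499886 × (1/1) = 0.499886 mol
Mass of CaCO3 = 0.499886 mol × 100.09 g/mol = 50.03 g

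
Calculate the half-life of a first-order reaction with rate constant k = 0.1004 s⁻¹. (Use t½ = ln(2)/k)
6.90 s

t½ = ln(2)/k = 0.6931/0.1004 = 6.90 s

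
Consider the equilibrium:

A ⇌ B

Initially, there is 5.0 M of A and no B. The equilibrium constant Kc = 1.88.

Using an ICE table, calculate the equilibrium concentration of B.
[B] = 3.264 M

ICE: [A] = 5.0 − x, [B] = x.
Kc = x/(5.0 − x) = 1.88 ⇒ x = 1.88·5.0/(1 + 1.88) = 9.4/2.88 = 3.264.
[B] = x = 3.264 M.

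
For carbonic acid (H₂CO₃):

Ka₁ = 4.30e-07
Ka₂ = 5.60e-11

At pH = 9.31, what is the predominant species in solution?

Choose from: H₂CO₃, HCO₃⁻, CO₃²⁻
HCO₃⁻

pKa1 = 6.37, pKa2 = 10.25. Each pKa is the crossover between adjacent species; pH = 9.31 lies in the region where HCO₃⁻ predominates.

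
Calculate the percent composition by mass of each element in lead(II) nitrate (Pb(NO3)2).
Pb: 62.56%, N: 8.46%, O: 28.98%

Molar mass of Pb(NO3)2 = 331.22 g/mol
% Pb = (1 × 207.2) / 331.22 × 100% = 207.2 / 331.22 × 100% = 62.56%
% N = (2 × 14.01) / 331.22 × 100% = 28.02 / 331.22 × 100% = 8.46%
% O = (6 × 16.0) / 331.22 × 100% = 96 / 331.22 × 100% = 28.98%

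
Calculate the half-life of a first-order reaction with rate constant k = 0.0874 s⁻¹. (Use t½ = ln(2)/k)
7.93 s

t½ = ln(2)/k = 0.6931/0.0874 = 7.93 s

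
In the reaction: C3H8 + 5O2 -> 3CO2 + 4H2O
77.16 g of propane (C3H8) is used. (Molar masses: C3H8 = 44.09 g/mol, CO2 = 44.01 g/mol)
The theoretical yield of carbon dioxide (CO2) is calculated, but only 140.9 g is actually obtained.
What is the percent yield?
Moles of C3H8 = 77.16 g ÷ 44.09 g/mol = 1.75006 mol
Mole ratio: 3 mol CO2 / 1 mol C3H8
Moles of CO2 = 1.75006 × (3/1) = 5.25017 mol
Theoretical yield = 5.25017 mol × 44.01 g/mol = 231.06 g
Actual yield = 140.9 g
Percent yield = (140.9 / 231.06) × 100% = 61.0%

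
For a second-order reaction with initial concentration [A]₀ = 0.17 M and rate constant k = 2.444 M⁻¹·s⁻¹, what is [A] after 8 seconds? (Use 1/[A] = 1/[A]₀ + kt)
0.0393 M

1/[A] = 1/[A]₀ + k·t = 1/0.17 + (2.444)·(8) = 5.8824 + 19.5520 = 25.4344
[A] = 1/25.4344 = 0.0393 M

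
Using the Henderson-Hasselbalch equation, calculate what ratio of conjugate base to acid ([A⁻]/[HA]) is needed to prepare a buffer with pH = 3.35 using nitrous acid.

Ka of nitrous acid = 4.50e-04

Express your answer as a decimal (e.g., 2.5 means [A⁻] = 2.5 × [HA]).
[A⁻]/[HA] = 1.007

pKa = −log(4.50e-04) = 3.3468. pH = pKa + log([A⁻]/[HA]). 3.35 = 3.3468 + log(ratio). log(ratio) = 3.35 − 3.3468 = 0.0032. ratio = 10^(0.0032) = 1.007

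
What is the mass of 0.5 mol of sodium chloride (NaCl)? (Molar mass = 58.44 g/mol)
Mass = 0.5 mol × 58.44 g/mol = 29.22 g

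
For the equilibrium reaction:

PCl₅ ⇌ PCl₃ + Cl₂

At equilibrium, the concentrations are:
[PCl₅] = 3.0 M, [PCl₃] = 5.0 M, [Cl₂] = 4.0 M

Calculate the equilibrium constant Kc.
K_c = 6.6667

Kc = ([PCl₃] × [Cl₂]) / ([PCl₅])
   = ((5.0)·(4.0)) / ((3.0))
   = 20 / 3 = 6.6667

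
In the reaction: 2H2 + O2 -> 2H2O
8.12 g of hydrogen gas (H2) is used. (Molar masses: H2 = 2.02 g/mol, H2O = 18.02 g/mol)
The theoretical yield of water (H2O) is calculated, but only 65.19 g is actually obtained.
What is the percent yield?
Moles of H2 = 8.12 g ÷ 2.02 g/mol = 4.0198 mol
Mole ratio: 2 mol H2O / 2 mol H2
Moles of H2O = 4.0198 × (2/2) = 4.0198 mol
Theoretical yield = 4.0198 mol × 18.02 g/mol = 72.437 g
Actual yield = 65.19 g
Percent yield = (65.19 / 72.437) × 100% = 90.0%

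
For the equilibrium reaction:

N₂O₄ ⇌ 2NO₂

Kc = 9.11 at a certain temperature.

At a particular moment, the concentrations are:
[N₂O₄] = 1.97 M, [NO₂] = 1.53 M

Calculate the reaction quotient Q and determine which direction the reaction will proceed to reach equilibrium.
Q = 1.188, Q < K, reaction proceeds forward (toward products)

Q = ([NO₂]^2) / ([N₂O₄])
  = ((1.53)^2) / ((1.97)) = 2.3409/1.97 = 1.188
Since Q = 1.188 < Kc = 9.11, the reaction proceeds forward (toward products) to reach equilibrium.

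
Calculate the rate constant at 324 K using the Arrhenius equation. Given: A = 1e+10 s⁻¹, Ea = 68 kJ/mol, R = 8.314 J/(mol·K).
1.09e-01 s⁻¹

k = A·exp(-Ea/(R·T)) = 1e+10·exp(-68000/(8.314·324)) = 1e+10·exp(-25.2438) = 1e+10·1.0884e-11 = 1.09e-01 s⁻¹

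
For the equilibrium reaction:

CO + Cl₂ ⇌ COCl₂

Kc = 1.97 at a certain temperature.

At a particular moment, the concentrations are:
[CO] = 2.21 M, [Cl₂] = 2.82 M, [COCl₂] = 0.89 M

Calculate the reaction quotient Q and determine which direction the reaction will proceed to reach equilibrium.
Q = 0.143, Q < K, reaction proceeds forward (toward products)

Q = ([COCl₂]) / ([CO] × [Cl₂])
  = ((0.89)) / ((2.21)·(2.82)) = 0.89/6.2322 = 0.1428
Since Q = 0.1428 < Kc = 1.97, the reaction proceeds forward (toward products) to reach equilibrium.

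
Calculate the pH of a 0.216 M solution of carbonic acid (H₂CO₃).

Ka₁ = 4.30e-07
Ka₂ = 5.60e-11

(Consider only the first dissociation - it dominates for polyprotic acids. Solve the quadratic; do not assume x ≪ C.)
pH = 3.52

x² + Ka₁·x − Ka₁·C = 0 with Ka₁ = 4.30e-07, C = 0.216.
x = (−Ka₁ + √(Ka₁² + 4·Ka₁·C))/2 = 3.0455e-04 M, so pH = 3.52.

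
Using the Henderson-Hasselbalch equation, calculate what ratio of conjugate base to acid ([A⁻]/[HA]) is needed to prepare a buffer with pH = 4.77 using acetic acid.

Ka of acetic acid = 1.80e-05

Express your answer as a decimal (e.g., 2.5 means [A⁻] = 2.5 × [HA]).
[A⁻]/[HA] = 1.060

pKa = −log(1.80e-05) = 4.7447. pH = pKa + log([A⁻]/[HA]). 4.77 = 4.7447 + log(ratio). log(ratio) = 4.77 − 4.7447 = 0.0253. ratio = 10^(0.0253) = 1.060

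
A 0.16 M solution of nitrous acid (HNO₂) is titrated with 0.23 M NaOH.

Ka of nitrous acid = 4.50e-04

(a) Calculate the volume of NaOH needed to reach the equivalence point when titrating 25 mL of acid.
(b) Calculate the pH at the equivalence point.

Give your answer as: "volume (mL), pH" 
V = 17.4 mL, pH = 8.16

(a) At equivalence: moles acid = moles base.
moles acid = 0.16 × 0.025 = 0.004 mol; V_NaOH = 0.004/0.23 = 0.01739 L = 17.4 mL.
(b) At equivalence, all acid → conjugate base A⁻ at [A⁻] = 0.004/0.04239 = 0.09436 M.
Kb = Kw/Ka = 1.0e-14/4.50e-04 = 2.222e-11; [OH⁻] = √(Kb·[A⁻]) = 1.448e-06; pOH = 5.84; pH = 14 − pOH = 8.16.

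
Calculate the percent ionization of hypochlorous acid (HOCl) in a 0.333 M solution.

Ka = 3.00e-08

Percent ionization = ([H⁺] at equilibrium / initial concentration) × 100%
Percent ionization = 0.03%

Let x = [H⁺]. Ka = x²/(C - x) ⇒ x² + (3.00e-08)x - (3.00e-08)(0.333) = 0. x = 9.9935e-05. Percent = (9.9935e-05/0.333) × 100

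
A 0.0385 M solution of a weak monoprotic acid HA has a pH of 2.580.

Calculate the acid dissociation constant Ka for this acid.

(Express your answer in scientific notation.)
K_a = 1.93e-04

[H⁺] = 10^(−pH) = 10^(−2.580) = 2.630e-03 M. For HA ⇌ H⁺ + A⁻, Ka = x²/(C − x) = (2.630e-03)²/(0.0385 − 2.630e-03) = 1.93e-04.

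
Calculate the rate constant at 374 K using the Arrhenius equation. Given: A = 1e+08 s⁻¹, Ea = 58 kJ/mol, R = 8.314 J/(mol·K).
7.93e-01 s⁻¹

k = A·exp(-Ea/(R·T)) = 1e+08·exp(-58000/(8.314·374)) = 1e+08·exp(-18.6529) = 1e+08·7.9277e-09 = 7.93e-01 s⁻¹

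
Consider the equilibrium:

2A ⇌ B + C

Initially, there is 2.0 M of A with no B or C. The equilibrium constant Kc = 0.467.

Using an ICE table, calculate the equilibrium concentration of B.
[B] = 0.577 M

ICE: [A] = 2.0 − 2x, [B] = [C] = x.
Kc = x²/(2.0 − 2x)² = 0.467 ⇒ √Kc = x/(2.0 − 2x).
x = √0.467·2.0/(1 + 2√0.467) = 0.68337·2.0/2.3667 = 0.57748.
[B] = x = 0.577 M.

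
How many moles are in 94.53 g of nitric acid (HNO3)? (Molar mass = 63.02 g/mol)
Moles = 94.53 g ÷ 63.02 g/mol = 1.5 mol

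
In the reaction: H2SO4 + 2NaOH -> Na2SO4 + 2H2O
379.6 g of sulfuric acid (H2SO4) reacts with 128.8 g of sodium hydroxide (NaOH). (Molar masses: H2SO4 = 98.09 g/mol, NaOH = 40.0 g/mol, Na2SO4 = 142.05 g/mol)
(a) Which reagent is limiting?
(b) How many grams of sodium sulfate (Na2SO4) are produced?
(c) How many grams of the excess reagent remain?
(a) NaOH, (b) 228.7 g, (c) 221.7 g

Moles of H2SO4 = 379.6 g ÷ 98.09 g/mol = 3.86992 mol
Moles of NaOH = 128.8 g ÷ 40.0 g/mol = 3.22 mol
Moles ÷ coefficient: H2SO4: 3.86992/1 = 3.87, NaOH: 3.22/2 = 1.61
(a) NaOH has the smaller value, so NaOH is the limiting reagent.
(b) Moles of Na2SO4 = 3.22 mol NaOH × (1/2) = 1.61 mol; mass = 1.61 mol × 142.05 g/mol = 228.7 g
(c) H2SO4 consumed = 3.22 × (1/2) = 1.61 mol; remaining = 3.86992 − 1.61 = 2.25992 mol; mass = 2.25992 mol × 98.09 g/mol = 221.7 g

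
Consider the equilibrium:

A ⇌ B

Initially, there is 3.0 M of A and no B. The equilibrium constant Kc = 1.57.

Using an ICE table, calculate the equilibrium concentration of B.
[B] = 1.833 M

ICE: [A] = 3.0 − x, [B] = x.
Kc = x/(3.0 − x) = 1.57 ⇒ x = 1.57·3.0/(1 + 1.57) = 4.71/2.57 = 1.833.
[B] = x = 1.833 M.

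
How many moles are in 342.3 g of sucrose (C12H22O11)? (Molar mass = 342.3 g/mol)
Moles = 342.3 g ÷ 342.3 g/mol = 1 mol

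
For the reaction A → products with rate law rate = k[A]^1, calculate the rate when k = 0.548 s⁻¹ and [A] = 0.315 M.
0.1726 M/s

rate = k·[A]^1 = 0.548·(0.315)^1 = 0.548·0.315 = 0.1726 M/s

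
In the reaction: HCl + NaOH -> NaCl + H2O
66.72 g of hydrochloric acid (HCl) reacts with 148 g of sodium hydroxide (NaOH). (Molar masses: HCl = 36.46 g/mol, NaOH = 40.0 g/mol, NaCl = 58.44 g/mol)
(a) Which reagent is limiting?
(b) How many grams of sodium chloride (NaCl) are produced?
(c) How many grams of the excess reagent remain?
(a) HCl, (b) 106.9 g, (c) 74.8 g

Moles of HCl = 66.72 g ÷ 36.46 g/mol = 1.82995 mol
Moles of NaOH = 148 g ÷ 40.0 g/mol = 3.7 mol
Moles ÷ coefficient: HCl: 1.82995/1 = 1.83, NaOH: 3.7/1 = 3.7
(a) HCl has the smaller value, so HCl is the limiting reagent.
(b) Moles of NaCl = 1.82995 mol HCl × (1/1) = 1.82995 mol; mass = 1.82995 mol × 58.44 g/mol = 106.9 g
(c) NaOH consumed = 1.82995 × (1/1) = 1.82995 mol; remaining = 3.7 − 1.82995 = 1.87005 mol; mass = 1.87005 mol × 40.0 g/mol = 74.8 g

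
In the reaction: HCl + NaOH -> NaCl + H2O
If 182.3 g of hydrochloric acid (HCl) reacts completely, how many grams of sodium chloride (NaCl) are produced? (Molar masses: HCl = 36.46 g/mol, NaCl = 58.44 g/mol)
Moles of HCl = 182.3 g ÷ 36.46 g/mol = 5 mol
Mole ratio: 1 mol NaCl / 1 mol HCl
Moles of NaCl = 5 × (1/1) = 5 mol
Mass of NaCl = 5 mol × 58.44 g/mol = 292.2 g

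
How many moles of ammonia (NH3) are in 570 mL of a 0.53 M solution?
Moles = Molarity × Volume (L)
Moles = 0.53 M × 0.57 L = 0.3021 mol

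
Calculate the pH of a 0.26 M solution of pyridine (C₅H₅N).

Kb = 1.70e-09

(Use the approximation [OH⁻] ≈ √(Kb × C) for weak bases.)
pH = 9.32

[OH⁻] = √(Kb × C) = √(1.70e-09 × 0.26) = 2.1024e-05. pOH = 4.68, pH = 14 - pOH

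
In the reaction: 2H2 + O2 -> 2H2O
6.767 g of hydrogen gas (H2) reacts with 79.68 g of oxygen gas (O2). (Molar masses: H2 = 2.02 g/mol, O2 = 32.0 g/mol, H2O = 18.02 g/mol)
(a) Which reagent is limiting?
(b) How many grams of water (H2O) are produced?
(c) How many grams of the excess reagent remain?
(a) H2, (b) 60.37 g, (c) 26.08 g

Moles of H2 = 6.767 g ÷ 2.02 g/mol = 3.35 mol
Moles of O2 = 79.68 g ÷ 32.0 g/mol = 2.49 mol
Moles ÷ coefficient: H2: 3.35/2 = 1.675, O2: 2.49/1 = 2.49
(a) H2 has the smaller value, so H2 is the limiting reagent.
(b) Moles of H2O = 3.35 mol H2 × (2/2) = 3.35 mol; mass = 3.35 mol × 18.02 g/mol = 60.37 g
(c) O2 consumed = 3.35 × (1/2) = 1.675 mol; remaining = 2.49 − 1.675 = 0.815 mol; mass = 0.815 mol × 32.0 g/mol = 26.08 g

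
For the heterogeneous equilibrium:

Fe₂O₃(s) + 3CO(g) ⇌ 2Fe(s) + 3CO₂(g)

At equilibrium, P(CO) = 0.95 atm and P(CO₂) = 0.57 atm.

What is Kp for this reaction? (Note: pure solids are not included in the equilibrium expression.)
K_p = 0.216

Solids (Fe₂O₃, Fe) are excluded.
Kp = P(CO₂)³/P(CO)³ = (0.57)³/(0.95)³ = 0.1852/0.8574 = 0.216.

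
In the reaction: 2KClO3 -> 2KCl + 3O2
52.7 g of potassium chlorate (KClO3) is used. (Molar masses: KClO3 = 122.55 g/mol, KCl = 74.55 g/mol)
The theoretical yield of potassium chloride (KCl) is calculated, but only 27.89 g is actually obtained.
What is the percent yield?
Moles of KClO3 = 52.7 g ÷ 122.55 g/mol = 0.430029 mol
Mole ratio: 2 mol KCl / 2 mol KClO3
Moles of KCl = 0.430029 × (2/2) = 0.430029 mol
Theoretical yield = 0.430029 mol × 74.55 g/mol = 32.059 g
Actual yield = 27.89 g
Percent yield = (27.89 / 32.059) × 100% = 87.0%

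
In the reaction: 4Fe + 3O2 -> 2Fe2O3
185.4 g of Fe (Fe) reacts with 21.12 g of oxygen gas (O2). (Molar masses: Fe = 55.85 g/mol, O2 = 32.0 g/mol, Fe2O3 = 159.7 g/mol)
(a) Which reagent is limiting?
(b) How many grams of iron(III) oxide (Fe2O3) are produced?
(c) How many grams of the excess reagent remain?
(a) O2, (b) 70.27 g, (c) 136.3 g

Moles of Fe = 185.4 g ÷ 55.85 g/mol = 3.31961 mol
Moles of O2 = 21.12 g ÷ 32.0 g/mol = 0.66 mol
Moles ÷ coefficient: Fe: 3.31961/4 = 0.8299, O2: 0.66/3 = 0.22
(a) O2 has the smaller value, so O2 is the limiting reagent.
(b) Moles of Fe2O3 = 0.66 mol O2 × (2/3) = 0.44 mol; mass = 0.44 mol × 159.7 g/mol = 70.27 g
(c) Fe consumed = 0.66 × (4/3) = 0.88 mol; remaining = 3.31961 − 0.88 = 2.43961 mol; mass = 2.43961 mol × 55.85 g/mol = 136.3 g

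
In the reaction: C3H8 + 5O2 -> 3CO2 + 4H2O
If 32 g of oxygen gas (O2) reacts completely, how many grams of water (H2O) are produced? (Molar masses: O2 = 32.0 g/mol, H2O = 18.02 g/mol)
Moles of O2 = 32 g ÷ 32.0 g/mol = 1 mol
Mole ratio: 4 mol H2O / 5 mol O2
Moles of H2O = 1 × (4/5) = 0.8 mol
Mass of H2O = 0.8 mol × 18.02 g/mol = 14.42 g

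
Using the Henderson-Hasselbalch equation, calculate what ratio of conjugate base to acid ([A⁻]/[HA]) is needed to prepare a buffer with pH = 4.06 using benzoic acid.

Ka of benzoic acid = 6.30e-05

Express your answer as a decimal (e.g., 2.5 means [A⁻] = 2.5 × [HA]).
[A⁻]/[HA] = 0.723

pKa = −log(6.30e-05) = 4.2007. pH = pKa + log([A⁻]/[HA]). 4.06 = 4.2007 + log(ratio). log(ratio) = 4.06 − 4.2007 = -0.1407. ratio = 10^(-0.1407) = 0.723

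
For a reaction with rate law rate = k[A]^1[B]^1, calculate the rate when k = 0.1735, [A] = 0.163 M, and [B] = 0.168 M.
0.004751 M/s

rate = k·[A]^1·[B]^1 = 0.1735·(0.163)^1·(0.168)^1 = 0.1735·0.163·0.168 = 0.004751 M/s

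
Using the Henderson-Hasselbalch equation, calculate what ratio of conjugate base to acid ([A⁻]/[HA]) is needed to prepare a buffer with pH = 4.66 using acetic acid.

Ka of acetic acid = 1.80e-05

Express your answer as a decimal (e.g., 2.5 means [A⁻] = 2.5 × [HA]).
[A⁻]/[HA] = 0.823

pKa = −log(1.80e-05) = 4.7447. pH = pKa + log([A⁻]/[HA]). 4.66 = 4.7447 + log(ratio). log(ratio) = 4.66 − 4.7447 = -0.0847. ratio = 10^(-0.0847) = 0.823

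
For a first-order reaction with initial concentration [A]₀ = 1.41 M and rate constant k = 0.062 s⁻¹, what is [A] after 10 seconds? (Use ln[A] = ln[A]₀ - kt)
0.7585 M

ln[A] = ln[A]₀ - k·t = ln(1.41) - (0.062)·(10) = 0.3436 - 0.6200 = -0.2764
[A] = e^(-0.2764) = 0.7585 M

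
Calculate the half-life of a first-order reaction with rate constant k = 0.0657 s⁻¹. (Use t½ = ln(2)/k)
10.55 s

t½ = ln(2)/k = 0.6931/0.0657 = 10.55 s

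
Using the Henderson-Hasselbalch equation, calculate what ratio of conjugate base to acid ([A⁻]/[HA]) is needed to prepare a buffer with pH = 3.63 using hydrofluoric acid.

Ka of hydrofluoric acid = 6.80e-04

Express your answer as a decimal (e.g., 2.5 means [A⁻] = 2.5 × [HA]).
[A⁻]/[HA] = 2.901

pKa = −log(6.80e-04) = 3.1675. pH = pKa + log([A⁻]/[HA]). 3.63 = 3.1675 + log(ratio). log(ratio) = 3.63 − 3.1675 = 0.4625. ratio = 10^(0.4625) = 2.901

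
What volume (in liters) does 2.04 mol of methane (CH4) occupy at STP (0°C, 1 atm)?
At STP, 1 mol of gas occupies 22.4 L
Volume = 2.04 mol × 22.4 L/mol = 45.70 L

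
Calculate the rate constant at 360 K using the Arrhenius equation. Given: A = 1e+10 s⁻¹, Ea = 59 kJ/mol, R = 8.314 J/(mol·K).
2.75e+01 s⁻¹

k = A·exp(-Ea/(R·T)) = 1e+10·exp(-59000/(8.314·360)) = 1e+10·exp(-19.7124) = 1e+10·2.7480e-09 = 2.75e+01 s⁻¹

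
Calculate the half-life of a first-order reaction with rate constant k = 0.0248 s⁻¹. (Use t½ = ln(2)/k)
27.95 s

t½ = ln(2)/k = 0.6931/0.0248 = 27.95 s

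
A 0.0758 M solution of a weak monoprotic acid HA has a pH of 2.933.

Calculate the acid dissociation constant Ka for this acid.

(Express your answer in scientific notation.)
K_a = 1.82e-05

[H⁺] = 10^(−pH) = 10^(−2.933) = 1.167e-03 M. For HA ⇌ H⁺ + A⁻, Ka = x²/(C − x) = (1.167e-03)²/(0.0758 − 1.167e-03) = 1.82e-05.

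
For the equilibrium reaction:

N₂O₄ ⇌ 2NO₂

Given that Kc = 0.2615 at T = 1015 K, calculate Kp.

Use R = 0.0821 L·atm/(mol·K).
K_p = 21.7912

Δn = (moles gaseous products) − (moles gaseous reactants) = 1
T = 1015 K; RT = 0.0821 × 1015 = 83.3315
Kp = Kc·(RT)^Δn = 0.2615 × (83.3315)^1 = 0.2615 × 83.3315 = 21.7912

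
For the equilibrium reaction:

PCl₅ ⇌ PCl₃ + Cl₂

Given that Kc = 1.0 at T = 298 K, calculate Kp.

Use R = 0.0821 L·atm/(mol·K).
K_p = 24.4658

Δn = (moles gaseous products) − (moles gaseous reactants) = 1
T = 298 K; RT = 0.0821 × 298 = 24.4658
Kp = Kc·(RT)^Δn = 1.0 × (24.4658)^1 = 1.0 × 24.4658 = 24.4658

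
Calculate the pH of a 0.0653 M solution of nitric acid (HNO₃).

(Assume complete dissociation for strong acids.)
pH = 1.19

[H⁺] = 0.0653 M for strong acid. pH = -log[H⁺] = -log(0.0653)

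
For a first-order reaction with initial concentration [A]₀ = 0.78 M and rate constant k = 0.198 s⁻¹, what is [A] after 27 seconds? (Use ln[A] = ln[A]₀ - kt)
0.0037 M

ln[A] = ln[A]₀ - k·t = ln(0.78) - (0.198)·(27) = -0.2485 - 5.3460 = -5.5945
[A] = e^(-5.5945) = 0.0037 M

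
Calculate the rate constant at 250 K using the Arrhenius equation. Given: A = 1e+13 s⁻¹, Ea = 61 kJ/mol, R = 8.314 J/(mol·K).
1.80e+00 s⁻¹

k = A·exp(-Ea/(R·T)) = 1e+13·exp(-61000/(8.314·250)) = 1e+13·exp(-29.3481) = 1e+13·1.7959e-13 = 1.80e+00 s⁻¹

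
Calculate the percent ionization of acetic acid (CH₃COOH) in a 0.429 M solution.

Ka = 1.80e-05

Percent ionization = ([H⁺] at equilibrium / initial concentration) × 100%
Percent ionization = 0.646%

Let x = [H⁺]. Ka = x²/(C - x) ⇒ x² + (1.80e-05)x - (1.80e-05)(0.429) = 0. x = 2.7699e-03. Percent = (2.7699e-03/0.429) × 100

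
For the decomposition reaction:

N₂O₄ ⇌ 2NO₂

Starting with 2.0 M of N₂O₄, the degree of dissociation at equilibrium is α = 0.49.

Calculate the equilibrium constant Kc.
K_c = 3.7663

x = α·[A]₀ = 0.49 × 2.0 = 0.98 M dissociated.
At eq: [N₂O₄] = 2.0 − 0.98 = 1.02 M; [NO₂] = 2x = 1.96 M.
Kc = [NO₂]²/[N₂O₄] = (1.96)²/1.02 = 3.766.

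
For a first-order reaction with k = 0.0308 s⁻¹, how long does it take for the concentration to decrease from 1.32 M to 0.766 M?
17.67 s

From ln[A] = ln[A]₀ - k·t: t = ln([A]₀/[A])/k = ln(1.32/0.766)/0.0308 = ln(1.7232)/0.0308 = 0.5442/0.0308 = 17.67 s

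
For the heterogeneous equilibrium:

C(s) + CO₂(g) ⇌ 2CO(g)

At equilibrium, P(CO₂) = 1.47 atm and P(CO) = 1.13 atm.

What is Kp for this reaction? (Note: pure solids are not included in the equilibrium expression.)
K_p = 0.869

Solid C is excluded.
Kp = P(CO)²/P(CO₂) = (1.13)²/1.47 = 1.277/1.47 = 0.869.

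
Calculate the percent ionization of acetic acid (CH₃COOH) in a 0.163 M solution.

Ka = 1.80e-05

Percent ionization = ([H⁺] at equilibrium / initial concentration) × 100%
Percent ionization = 1.05%

Let x = [H⁺]. Ka = x²/(C - x) ⇒ x² + (1.80e-05)x - (1.80e-05)(0.163) = 0. x = 1.7039e-03. Percent = (1.7039e-03/0.163) × 100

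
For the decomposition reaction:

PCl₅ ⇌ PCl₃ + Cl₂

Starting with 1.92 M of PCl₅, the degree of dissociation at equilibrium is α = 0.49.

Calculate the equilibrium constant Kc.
K_c = 0.9039

x = α·[A]₀ = 0.49 × 1.92 = 0.9408 M dissociated.
At eq: [PCl₅] = 1.92 − 0.9408 = 0.9792 M; [PCl₃] = [Cl₂] = x = 0.9408 M.
Kc = [PCl₃][Cl₂]/[PCl₅] = (0.9408)²/0.9792 = 0.9039.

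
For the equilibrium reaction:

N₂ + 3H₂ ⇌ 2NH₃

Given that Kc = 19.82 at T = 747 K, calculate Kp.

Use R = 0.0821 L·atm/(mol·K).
K_p = 0.0053

Δn = (moles gaseous products) − (moles gaseous reactants) = -2
T = 747 K; RT = 0.0821 × 747 = 61.3287
Kp = Kc·(RT)^Δn = 19.82 × (61.3287)^-2 = 19.82 × 0.000265872 = 0.0053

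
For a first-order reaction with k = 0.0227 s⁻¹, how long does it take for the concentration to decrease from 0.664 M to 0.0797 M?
93.39 s

From ln[A] = ln[A]₀ - k·t: t = ln([A]₀/[A])/k = ln(0.664/0.0797)/0.0227 = ln(8.3312)/0.0227 = 2.1200/0.0227 = 93.39 s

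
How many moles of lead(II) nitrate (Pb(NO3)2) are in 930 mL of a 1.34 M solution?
Moles = Molarity × Volume (L)
Moles = 1.34 M × 0.93 L = 1.246 mol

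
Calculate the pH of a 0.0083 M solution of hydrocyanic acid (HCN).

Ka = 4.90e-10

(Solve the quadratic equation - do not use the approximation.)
pH = 5.70

x² + Ka×x - Ka×C = 0. Using quadratic formula: [H⁺] = 2.0164e-06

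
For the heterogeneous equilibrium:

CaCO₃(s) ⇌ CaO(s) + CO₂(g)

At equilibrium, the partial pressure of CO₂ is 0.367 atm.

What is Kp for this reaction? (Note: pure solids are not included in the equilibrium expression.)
K_p = 0.367

Solids (CaCO₃, CaO) have activity 1 and are excluded.
Kp = P(CO₂) = 0.367.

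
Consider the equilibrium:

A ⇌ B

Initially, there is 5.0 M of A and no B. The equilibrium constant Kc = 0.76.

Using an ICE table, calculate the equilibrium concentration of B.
[B] = 2.159 M

ICE: [A] = 5.0 − x, [B] = x.
Kc = x/(5.0 − x) = 0.76 ⇒ x = 0.76·5.0/(1 + 0.76) = 3.8/1.76 = 2.159.
[B] = x = 2.159 M.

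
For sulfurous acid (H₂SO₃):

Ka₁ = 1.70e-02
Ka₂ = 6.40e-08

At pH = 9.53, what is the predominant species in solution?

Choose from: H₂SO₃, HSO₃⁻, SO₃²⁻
SO₃²⁻

pKa1 = 1.77, pKa2 = 7.19. Each pKa is the crossover between adjacent species; pH = 9.53 lies in the region where SO₃²⁻ predominates.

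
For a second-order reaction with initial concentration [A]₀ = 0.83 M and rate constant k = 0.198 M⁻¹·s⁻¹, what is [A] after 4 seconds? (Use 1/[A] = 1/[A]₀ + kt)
0.5008 M

1/[A] = 1/[A]₀ + k·t = 1/0.83 + (0.198)·(4) = 1.2048 + 0.7920 = 1.9968
[A] = 1/1.9968 = 0.5008 M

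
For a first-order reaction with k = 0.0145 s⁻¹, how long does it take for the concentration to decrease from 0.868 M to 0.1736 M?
111.00 s

From ln[A] = ln[A]₀ - k·t: t = ln([A]₀/[A])/k = ln(0.868/0.1736)/0.0145 = ln(5.0000)/0.0145 = 1.6094/0.0145 = 111.00 s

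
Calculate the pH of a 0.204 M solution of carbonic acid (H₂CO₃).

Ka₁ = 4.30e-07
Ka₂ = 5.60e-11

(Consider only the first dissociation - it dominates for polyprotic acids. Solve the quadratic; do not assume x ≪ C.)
pH = 3.53

x² + Ka₁·x − Ka₁·C = 0 with Ka₁ = 4.30e-07, C = 0.204.
x = (−Ka₁ + √(Ka₁² + 4·Ka₁·C))/2 = 2.9596e-04 M, so pH = 3.53.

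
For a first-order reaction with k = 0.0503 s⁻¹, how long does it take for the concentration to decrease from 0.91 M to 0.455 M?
13.78 s

From ln[A] = ln[A]₀ - k·t: t = ln([A]₀/[A])/k = ln(0.91/0.455)/0.0503 = ln(2.0000)/0.0503 = 0.6931/0.0503 = 13.78 s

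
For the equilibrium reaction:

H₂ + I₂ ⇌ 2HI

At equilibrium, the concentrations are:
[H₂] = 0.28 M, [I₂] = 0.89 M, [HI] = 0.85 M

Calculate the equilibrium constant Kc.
K_c = 2.8993

Kc = ([HI]^2) / ([H₂] × [I₂])
   = ((0.85)^2) / ((0.28)·(0.89))
   = 0.7225 / 0.2492 = 2.8993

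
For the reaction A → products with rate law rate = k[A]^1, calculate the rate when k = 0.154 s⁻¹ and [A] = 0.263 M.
0.0405 M/s

rate = k·[A]^1 = 0.154·(0.263)^1 = 0.154·0.263 = 0.0405 M/s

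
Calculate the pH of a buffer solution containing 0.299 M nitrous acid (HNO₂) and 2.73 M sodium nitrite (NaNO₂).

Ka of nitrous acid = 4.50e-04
pH = 4.31

pKa = -log(4.50e-04) = 3.35. pH = pKa + log([A⁻]/[HA]) = 3.35 + log(2.73/0.299)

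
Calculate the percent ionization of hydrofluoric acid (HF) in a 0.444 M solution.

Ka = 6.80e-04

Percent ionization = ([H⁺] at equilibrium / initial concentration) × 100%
Percent ionization = 3.84%

Let x = [H⁺]. Ka = x²/(C - x) ⇒ x² + (6.80e-04)x - (6.80e-04)(0.444) = 0. x = 1.7039e-02. Percent = (1.7039e-02/0.444) × 100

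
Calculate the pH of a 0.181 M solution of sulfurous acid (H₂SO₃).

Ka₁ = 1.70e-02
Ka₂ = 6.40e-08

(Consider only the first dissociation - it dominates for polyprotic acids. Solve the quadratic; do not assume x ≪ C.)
pH = 1.32

x² + Ka₁·x − Ka₁·C = 0 with Ka₁ = 1.70e-02, C = 0.181.
x = (−Ka₁ + √(Ka₁² + 4·Ka₁·C))/2 = 4.7618e-02 M, so pH = 1.32.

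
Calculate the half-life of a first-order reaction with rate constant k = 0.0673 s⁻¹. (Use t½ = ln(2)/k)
10.30 s

t½ = ln(2)/k = 0.6931/0.0673 = 10.30 s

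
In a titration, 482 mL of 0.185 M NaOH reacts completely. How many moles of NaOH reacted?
Moles = Molarity × Volume (L)
Moles = 0.185 M × 0.482 L = 0.08917 mol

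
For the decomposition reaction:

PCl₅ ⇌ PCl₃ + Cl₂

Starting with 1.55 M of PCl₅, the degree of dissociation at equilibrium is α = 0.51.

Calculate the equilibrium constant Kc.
K_c = 0.8228

x = α·[A]₀ = 0.51 × 1.55 = 0.7905 M dissociated.
At eq: [PCl₅] = 1.55 − 0.7905 = 0.7595 M; [PCl₃] = [Cl₂] = x = 0.7905 M.
Kc = [PCl₃][Cl₂]/[PCl₅] = (0.7905)²/0.7595 = 0.8228.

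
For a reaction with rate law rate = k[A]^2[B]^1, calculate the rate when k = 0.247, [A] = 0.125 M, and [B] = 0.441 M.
0.001702 M/s

rate = k·[A]^2·[B]^1 = 0.247·(0.125)^2·(0.441)^1 = 0.247·0.015625·0.441 = 0.001702 M/s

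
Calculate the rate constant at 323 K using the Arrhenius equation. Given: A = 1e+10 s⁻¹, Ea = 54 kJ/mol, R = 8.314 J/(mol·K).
1.85e+01 s⁻¹

k = A·exp(-Ea/(R·T)) = 1e+10·exp(-54000/(8.314·323)) = 1e+10·exp(-20.1086) = 1e+10·1.8491e-09 = 1.85e+01 s⁻¹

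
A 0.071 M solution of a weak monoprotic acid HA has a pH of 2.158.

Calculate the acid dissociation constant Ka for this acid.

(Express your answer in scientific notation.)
K_a = 7.54e-04

[H⁺] = 10^(−pH) = 10^(−2.158) = 6.950e-03 M. For HA ⇌ H⁺ + A⁻, Ka = x²/(C − x) = (6.950e-03)²/(0.071 − 6.950e-03) = 7.54e-04.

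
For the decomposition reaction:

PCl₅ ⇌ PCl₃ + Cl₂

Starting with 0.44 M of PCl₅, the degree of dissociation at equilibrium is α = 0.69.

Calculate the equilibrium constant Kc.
K_c = 0.6758

x = α·[A]₀ = 0.69 × 0.44 = 0.3036 M dissociated.
At eq: [PCl₅] = 0.44 − 0.3036 = 0.1364 M; [PCl₃] = [Cl₂] = x = 0.3036 M.
Kc = [PCl₃][Cl₂]/[PCl₅] = (0.3036)²/0.1364 = 0.6758.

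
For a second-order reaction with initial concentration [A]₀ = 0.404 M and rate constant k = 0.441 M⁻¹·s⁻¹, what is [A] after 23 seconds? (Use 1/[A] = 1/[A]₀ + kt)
0.0793 M

1/[A] = 1/[A]₀ + k·t = 1/0.404 + (0.441)·(23) = 2.4752 + 10.1430 = 12.6182
[A] = 1/12.6182 = 0.0793 M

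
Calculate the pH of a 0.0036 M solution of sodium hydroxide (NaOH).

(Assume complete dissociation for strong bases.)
pH = 11.56

[OH⁻] = 0.0036 M for strong base. pOH = -log[OH⁻] = 2.44, pH = 14 - pOH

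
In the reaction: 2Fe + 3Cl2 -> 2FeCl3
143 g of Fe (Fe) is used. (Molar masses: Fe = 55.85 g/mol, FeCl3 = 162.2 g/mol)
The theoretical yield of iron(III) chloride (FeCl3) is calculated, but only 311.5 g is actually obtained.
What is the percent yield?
Moles of Fe = 143 g ÷ 55.85 g/mol = 2.56043 mol
Mole ratio: 2 mol FeCl3 / 2 mol Fe
Moles of FeCl3 = 2.56043 × (2/2) = 2.56043 mol
Theoretical yield = 2.56043 mol × 162.2 g/mol = 415.3 g
Actual yield = 311.5 g
Percent yield = (311.5 / 415.3) × 100% = 75.0%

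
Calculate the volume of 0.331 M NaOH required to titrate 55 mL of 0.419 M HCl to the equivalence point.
V_{base} = 69.6 mL

At equivalence: moles acid = moles base.
moles HCl = 0.419 M × 0.055 L = 0.023045 mol
V_NaOH = 0.023045 mol ÷ 0.331 M = 0.06962 L = 69.6 mL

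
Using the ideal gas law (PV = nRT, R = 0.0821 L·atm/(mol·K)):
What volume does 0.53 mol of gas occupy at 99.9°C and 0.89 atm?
T = 99.9°C + 273.15 = 373.05 K
V = nRT/P = (0.53 × 0.0821 × 373.05) / 0.89
V = 18.24 L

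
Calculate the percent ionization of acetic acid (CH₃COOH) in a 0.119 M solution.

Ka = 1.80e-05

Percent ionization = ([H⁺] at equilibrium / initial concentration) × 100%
Percent ionization = 1.22%

Let x = [H⁺]. Ka = x²/(C - x) ⇒ x² + (1.80e-05)x - (1.80e-05)(0.119) = 0. x = 1.4546e-03. Percent = (1.4546e-03/0.119) × 100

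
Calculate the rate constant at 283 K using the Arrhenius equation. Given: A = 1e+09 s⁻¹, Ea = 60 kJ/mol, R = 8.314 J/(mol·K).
8.42e-03 s⁻¹

k = A·exp(-Ea/(R·T)) = 1e+09·exp(-60000/(8.314·283)) = 1e+09·exp(-25.5009) = 1e+09·8.4162e-12 = 8.42e-03 s⁻¹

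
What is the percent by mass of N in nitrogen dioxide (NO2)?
Mass of N in formula = 14.01 × 1 = 14.01 g/mol
Molar mass = 46.01 g/mol
% N = (14.01/46.01) × 100% = 30.45%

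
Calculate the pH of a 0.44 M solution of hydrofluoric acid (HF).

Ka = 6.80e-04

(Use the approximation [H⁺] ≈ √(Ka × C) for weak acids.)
pH = 1.76

[H⁺] = √(Ka × C) = √(6.80e-04 × 0.44) = 1.7297e-02. pH = -log(1.7297e-02)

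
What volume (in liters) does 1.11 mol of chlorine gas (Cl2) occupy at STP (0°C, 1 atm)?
At STP, 1 mol of gas occupies 22.4 L
Volume = 1.11 mol × 22.4 L/mol = 24.86 L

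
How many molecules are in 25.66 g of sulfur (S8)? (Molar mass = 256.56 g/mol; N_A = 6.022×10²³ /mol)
Moles = 25.66 g ÷ 256.56 g/mol = 0.100016 mol
Molecules = 0.100016 mol × 6.022×10²³ /mol = 6.023e+22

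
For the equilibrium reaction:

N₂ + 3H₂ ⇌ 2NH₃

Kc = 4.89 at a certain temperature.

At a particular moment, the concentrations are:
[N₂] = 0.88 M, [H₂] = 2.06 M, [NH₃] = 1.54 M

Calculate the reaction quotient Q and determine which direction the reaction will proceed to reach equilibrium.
Q = 0.308, Q < K, reaction proceeds forward (toward products)

Q = ([NH₃]^2) / ([N₂] × [H₂]^3)
  = ((1.54)^2) / ((0.88)·(2.06)^3) = 2.3716/7.6928 = 0.3083
Since Q = 0.3083 < Kc = 4.89, the reaction proceeds forward (toward products) to reach equilibrium.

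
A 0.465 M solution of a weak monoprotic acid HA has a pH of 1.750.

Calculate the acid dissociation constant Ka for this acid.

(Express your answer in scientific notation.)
K_a = 7.07e-04

[H⁺] = 10^(−pH) = 10^(−1.750) = 1.778e-02 M. For HA ⇌ H⁺ + A⁻, Ka = x²/(C − x) = (1.778e-02)²/(0.465 − 1.778e-02) = 7.07e-04.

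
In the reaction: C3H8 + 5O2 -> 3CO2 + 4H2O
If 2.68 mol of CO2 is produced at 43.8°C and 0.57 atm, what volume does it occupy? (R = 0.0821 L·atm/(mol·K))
T = 43.8°C + 273.15 = 316.95 K
V = nRT/P = (2.68 × 0.0821 × 316.95) / 0.57
V = 122.35 L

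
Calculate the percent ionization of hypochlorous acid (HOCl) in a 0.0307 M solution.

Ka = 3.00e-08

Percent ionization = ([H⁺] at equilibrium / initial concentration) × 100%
Percent ionization = 0.0988%

Let x = [H⁺]. Ka = x²/(C - x) ⇒ x² + (3.00e-08)x - (3.00e-08)(0.0307) = 0. x = 3.0333e-05. Percent = (3.0333e-05/0.0307) × 100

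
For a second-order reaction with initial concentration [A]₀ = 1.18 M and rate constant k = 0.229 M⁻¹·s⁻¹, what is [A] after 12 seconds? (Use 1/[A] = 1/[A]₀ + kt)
0.2781 M

1/[A] = 1/[A]₀ + k·t = 1/1.18 + (0.229)·(12) = 0.8475 + 2.7480 = 3.5955
[A] = 1/3.5955 = 0.2781 M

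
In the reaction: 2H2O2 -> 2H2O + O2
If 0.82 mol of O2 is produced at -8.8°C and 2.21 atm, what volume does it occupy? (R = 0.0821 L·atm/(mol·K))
T = -8.8°C + 273.15 = 264.35 K
V = nRT/P = (0.82 × 0.0821 × 264.35) / 2.21
V = 8.05 L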